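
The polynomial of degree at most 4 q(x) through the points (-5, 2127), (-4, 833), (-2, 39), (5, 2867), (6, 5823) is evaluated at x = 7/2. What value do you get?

Using Newton's divided-difference form:
q[-5,-4] = (833 - 2127) / (-4 - (-5)) = -1294
q[-4,-2] = (39 - 833) / (-2 - (-4)) = -397
q[-2,5] = (2867 - 39) / (5 - (-2)) = 404
q[5,6] = (5823 - 2867) / (6 - 5) = 2956
q[-5,-4,-2] = (-397 - (-1294)) / (-2 - (-5)) = 299
q[-4,-2,5] = (404 - (-397)) / (5 - (-4)) = 89
q[-2,5,6] = (2956 - 404) / (6 - (-2)) = 319
q[-5,-4,-2,5] = (89 - 299) / (5 - (-5)) = -21
q[-4,-2,5,6] = (319 - 89) / (6 - (-4)) = 23
q[-5,-4,-2,5,6] = (23 - (-21)) / (6 - (-5)) = 4
q(7/2) = 2127 + (-1294)·(17/2) + 299·(17/2)·(15/2) + (-21)·(17/2)·(15/2)·(11/2) + 4·(17/2)·(15/2)·(11/2)·(-3/2) = 5779/8

5779/8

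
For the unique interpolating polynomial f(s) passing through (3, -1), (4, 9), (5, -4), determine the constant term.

-169

Build the Lagrange basis polynomials:
L_0(s) = (s - 4)(s - 5) / [2] = (1/2)s^2 - (9/2)s + 10
L_1(s) = (s - 3)(s - 5) / [-1] = -s^2 + 8s - 15
L_2(s) = (s - 3)(s - 4) / [2] = (1/2)s^2 - (7/2)s + 6
f(s) = (-1)·L_0 + 9·L_1 + (-4)·L_2
Only the constant term is needed; take it from each L_i and combine:
(-1)·(10) + 9·(-15) + (-4)·(6) = -169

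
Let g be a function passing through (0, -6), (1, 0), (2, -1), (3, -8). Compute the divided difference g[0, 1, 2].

-7/2

g[0,1] = (0 - (-6)) / (1 - 0) = 6
g[1,2] = (-1 - 0) / (2 - 1) = -1
g[0,1,2] = (-1 - 6) / (2 - 0) = -7/2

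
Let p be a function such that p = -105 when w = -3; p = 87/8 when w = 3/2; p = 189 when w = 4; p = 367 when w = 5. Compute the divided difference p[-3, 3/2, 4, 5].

p[-3,3/2] = (87/8 - (-105)) / (3/2 - (-3)) = 103/4
p[3/2,4] = (189 - 87/8) / (4 - 3/2) = 285/4
p[4,5] = (367 - 189) / (5 - 4) = 178
p[-3,3/2,4] = (285/4 - 103/4) / (4 - (-3)) = 13/2
p[3/2,4,5] = (178 - 285/4) / (5 - 3/2) = 61/2
p[-3,3/2,4,5] = (61/2 - 13/2) / (5 - (-3)) = 3

3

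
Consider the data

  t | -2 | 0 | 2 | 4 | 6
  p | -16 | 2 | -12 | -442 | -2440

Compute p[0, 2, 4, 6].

-24

p[0,2] = (-12 - 2) / (2 - 0) = -7
p[2,4] = (-442 - (-12)) / (4 - 2) = -215
p[4,6] = (-2440 - (-442)) / (6 - 4) = -999
p[0,2,4] = (-215 - (-7)) / (4 - 0) = -52
p[2,4,6] = (-999 - (-215)) / (6 - 2) = -196
p[0,2,4,6] = (-196 - (-52)) / (6 - 0) = -24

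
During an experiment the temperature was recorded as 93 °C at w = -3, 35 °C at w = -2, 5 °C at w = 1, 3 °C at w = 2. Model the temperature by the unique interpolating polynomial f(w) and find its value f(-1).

Evaluate each Lagrange basis at w = -1:
L_0(-1) = (1)·(-2)·(-3)/[(-1)·(-4)·(-5)] = -3/10
L_1(-1) = (2)·(-2)·(-3)/[(1)·(-3)·(-4)] = 1
L_2(-1) = (2)·(1)·(-3)/[(4)·(3)·(-1)] = 1/2
L_3(-1) = (2)·(1)·(-2)/[(5)·(4)·(1)] = -1/5
Sum: 93·(-3/10) + 35·(1) + 5·(1/2) + 3·(-1/5) = 9

9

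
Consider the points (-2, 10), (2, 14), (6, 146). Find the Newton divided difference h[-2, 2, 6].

h[-2,2] = (14 - 10) / (2 - (-2)) = 1
h[2,6] = (146 - 14) / (6 - 2) = 33
h[-2,2,6] = (33 - 1) / (6 - (-2)) = 4

4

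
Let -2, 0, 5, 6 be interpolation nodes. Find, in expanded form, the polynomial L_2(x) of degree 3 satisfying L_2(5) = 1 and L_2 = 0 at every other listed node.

L_2(x) = (x + 2)x(x - 6) / [(7)·(5)·(-1)]
       = (x^3 - 4x^2 - 12x) / (-35)

L_2(x) = -(1/35)x^3 + (4/35)x^2 + (12/35)x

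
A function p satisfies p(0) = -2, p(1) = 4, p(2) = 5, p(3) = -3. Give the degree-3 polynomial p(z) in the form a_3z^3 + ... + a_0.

Build the Lagrange basis polynomials:
L_0(z) = (z - 1)(z - 2)(z - 3) / [-6] = -(1/6)z^3 + z^2 - (11/6)z + 1
L_1(z) = z(z - 2)(z - 3) / [2] = (1/2)z^3 - (5/2)z^2 + 3z
L_2(z) = z(z - 1)(z - 3) / [-2] = -(1/2)z^3 + 2z^2 - (3/2)z
L_3(z) = z(z - 1)(z - 2) / [6] = (1/6)z^3 - (1/2)z^2 + (1/3)z
p(z) = (-2)·L_0 + 4·L_1 + 5·L_2 + (-3)·L_3
  (-2)·L_0(z) = (1/3)z^3 - 2z^2 + (11/3)z - 2
  4·L_1(z) = 2z^3 - 10z^2 + 12z
  5·L_2(z) = -(5/2)z^3 + 10z^2 - (15/2)z
  (-3)·L_3(z) = -(1/2)z^3 + (3/2)z^2 - z
Adding term by term: -(2/3)z^3 - (1/2)z^2 + (43/6)z - 2

p(z) = -(2/3)z^3 - (1/2)z^2 + (43/6)z - 2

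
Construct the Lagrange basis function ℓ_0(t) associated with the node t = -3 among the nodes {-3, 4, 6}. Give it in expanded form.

ℓ_0(t) = (t - 4)(t - 6) / [(-7)·(-9)]
       = (t^2 - 10t + 24) / (63)

ℓ_0(t) = (1/63)t^2 - (10/63)t + 8/21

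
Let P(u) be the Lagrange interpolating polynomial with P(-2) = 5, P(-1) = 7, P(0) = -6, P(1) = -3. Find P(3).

Evaluate each Lagrange basis at u = 3:
L_0(3) = (4)·(3)·(2)/[(-1)·(-2)·(-3)] = -4
L_1(3) = (5)·(3)·(2)/[(1)·(-1)·(-2)] = 15
L_2(3) = (5)·(4)·(2)/[(2)·(1)·(-1)] = -20
L_3(3) = (5)·(4)·(3)/[(3)·(2)·(1)] = 10
Sum: 5·(-4) + 7·(15) + (-6)·(-20) + (-3)·(10) = 175

175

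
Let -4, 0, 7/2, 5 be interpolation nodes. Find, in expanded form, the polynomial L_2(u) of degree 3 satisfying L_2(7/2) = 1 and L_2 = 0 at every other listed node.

L_2(u) = -(8/315)u^3 + (8/315)u^2 + (32/63)u

L_2(u) = (u + 4)u(u - 5) / [(15/2)·(7/2)·(-3/2)]
       = (u^3 - u^2 - 20u) / (-315/8)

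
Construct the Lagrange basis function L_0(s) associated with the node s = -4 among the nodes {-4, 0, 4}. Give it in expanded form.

L_0(s) = s(s - 4) / [(-4)·(-8)]
       = (s^2 - 4s) / (32)

L_0(s) = (1/32)s^2 - (1/8)s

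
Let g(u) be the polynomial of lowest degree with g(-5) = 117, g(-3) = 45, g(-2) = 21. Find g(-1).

Evaluate each Lagrange basis at u = -1:
L_0(-1) = (2)·(1)/[(-2)·(-3)] = 1/3
L_1(-1) = (4)·(1)/[(2)·(-1)] = -2
L_2(-1) = (4)·(2)/[(3)·(1)] = 8/3
Sum: 117·(1/3) + 45·(-2) + 21·(8/3) = 5

5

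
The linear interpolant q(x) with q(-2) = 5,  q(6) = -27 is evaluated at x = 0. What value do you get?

-3

Evaluate each Lagrange basis at x = 0:
L_0(0) = (-6)/[(-8)] = 3/4
L_1(0) = (2)/[(8)] = 1/4
Sum: 5·(3/4) + (-27)·(1/4) = -3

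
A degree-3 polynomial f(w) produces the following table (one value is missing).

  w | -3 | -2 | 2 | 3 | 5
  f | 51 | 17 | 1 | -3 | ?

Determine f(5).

The 4 known values determine f uniquely (degree ≤ 3).
L_0(5) = (7)·(3)·(2)/[(-1)·(-5)·(-6)] = -7/5
L_1(5) = (8)·(3)·(2)/[(1)·(-4)·(-5)] = 12/5
L_2(5) = (8)·(7)·(2)/[(5)·(4)·(-1)] = -28/5
L_3(5) = (8)·(7)·(3)/[(6)·(5)·(1)] = 28/5
Sum: 51·(-7/5) + 17·(12/5) + 1·(-28/5) + (-3)·(28/5) = -53

-53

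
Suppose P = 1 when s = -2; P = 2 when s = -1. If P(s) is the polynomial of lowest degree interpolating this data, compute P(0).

3

L_0(0) = (1)/[(-1)] = -1
L_1(0) = (2)/[(1)] = 2
Sum: 1·(-1) + 2·(2) = 3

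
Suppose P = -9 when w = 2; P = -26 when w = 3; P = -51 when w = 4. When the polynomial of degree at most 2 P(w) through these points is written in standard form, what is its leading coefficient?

-4

The leading coefficient equals the top divided difference P[2,3,4].
P[2,3] = (-26 - (-9)) / (3 - 2) = -17
P[3,4] = (-51 - (-26)) / (4 - 3) = -25
P[2,3,4] = (-25 - (-17)) / (4 - 2) = -4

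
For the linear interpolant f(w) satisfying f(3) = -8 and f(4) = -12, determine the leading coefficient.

L_0(w) = (w - 4) / [-1] = -w + 4
L_1(w) = (w - 3) / [1] = w - 3
f(w) = (-8)·L_0 + (-12)·L_1
Only the coefficient of w is needed; take it from each L_i and combine:
(-8)·(-1) + (-12)·(1) = -4

-4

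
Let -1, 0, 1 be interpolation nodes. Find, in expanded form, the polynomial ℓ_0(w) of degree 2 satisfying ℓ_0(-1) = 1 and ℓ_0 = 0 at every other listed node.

ℓ_0(w) = (1/2)w^2 - (1/2)w

ℓ_0(w) = w(w - 1) / [(-1)·(-2)]
       = (w^2 - w) / (2)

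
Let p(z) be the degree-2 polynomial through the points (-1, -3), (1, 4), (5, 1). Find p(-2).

-69/8

Evaluate each Lagrange basis at z = -2:
L_0(-2) = (-3)·(-7)/[(-2)·(-6)] = 7/4
L_1(-2) = (-1)·(-7)/[(2)·(-4)] = -7/8
L_2(-2) = (-1)·(-3)/[(6)·(4)] = 1/8
Sum: (-3)·(7/4) + 4·(-7/8) + 1·(1/8) = -69/8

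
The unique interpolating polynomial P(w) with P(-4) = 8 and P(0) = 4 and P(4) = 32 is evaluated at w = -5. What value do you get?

14

Evaluate each Lagrange basis at w = -5:
L_0(-5) = (-5)·(-9)/[(-4)·(-8)] = 45/32
L_1(-5) = (-1)·(-9)/[(4)·(-4)] = -9/16
L_2(-5) = (-1)·(-5)/[(8)·(4)] = 5/32
Sum: 8·(45/32) + 4·(-9/16) + 32·(5/32) = 14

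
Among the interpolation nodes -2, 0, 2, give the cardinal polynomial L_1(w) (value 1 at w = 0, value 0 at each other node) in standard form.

L_1(w) = -(1/4)w^2 + 1

L_1(w) = (w + 2)(w - 2) / [(2)·(-2)]
       = (w^2 - 4) / (-4)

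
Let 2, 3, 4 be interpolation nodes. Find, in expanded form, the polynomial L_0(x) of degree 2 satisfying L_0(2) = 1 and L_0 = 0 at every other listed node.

L_0(x) = (x - 3)(x - 4) / [(-1)·(-2)]
       = (x^2 - 7x + 12) / (2)

L_0(x) = (1/2)x^2 - (7/2)x + 6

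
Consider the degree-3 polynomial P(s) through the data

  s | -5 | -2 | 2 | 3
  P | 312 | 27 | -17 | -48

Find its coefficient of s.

-3

Build the Lagrange basis polynomials:
L_0(s) = (s + 2)(s - 2)(s - 3) / [-168] = -(1/168)s^3 + (1/56)s^2 + (1/42)s - 1/14
L_1(s) = (s + 5)(s - 2)(s - 3) / [60] = (1/60)s^3 - (19/60)s + 1/2
L_2(s) = (s + 5)(s + 2)(s - 3) / [-28] = -(1/28)s^3 - (1/7)s^2 + (11/28)s + 15/14
L_3(s) = (s + 5)(s + 2)(s - 2) / [40] = (1/40)s^3 + (1/8)s^2 - (1/10)s - 1/2
P(s) = 312·L_0 + 27·L_1 + (-17)·L_2 + (-48)·L_3
Only the coefficient of s is needed; take it from each L_i and combine:
312·(1/42) + 27·(-19/60) + (-17)·(11/28) + (-48)·(-1/10) = -3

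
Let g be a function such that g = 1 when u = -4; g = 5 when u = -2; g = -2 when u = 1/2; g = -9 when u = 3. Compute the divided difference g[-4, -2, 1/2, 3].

g[-4,-2] = (5 - 1) / (-2 - (-4)) = 2
g[-2,1/2] = (-2 - 5) / (1/2 - (-2)) = -14/5
g[1/2,3] = (-9 - (-2)) / (3 - 1/2) = -14/5
g[-4,-2,1/2] = (-14/5 - 2) / (1/2 - (-4)) = -16/15
g[-2,1/2,3] = (-14/5 - (-14/5)) / (3 - (-2)) = 0
g[-4,-2,1/2,3] = (0 - (-16/15)) / (3 - (-4)) = 16/105

16/105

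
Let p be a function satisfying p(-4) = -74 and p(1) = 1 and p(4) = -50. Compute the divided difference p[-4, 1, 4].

-4

p[-4,1] = (1 - (-74)) / (1 - (-4)) = 15
p[1,4] = (-50 - 1) / (4 - 1) = -17
p[-4,1,4] = (-17 - 15) / (4 - (-4)) = -4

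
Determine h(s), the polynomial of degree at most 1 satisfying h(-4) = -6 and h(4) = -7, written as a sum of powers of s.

h(s) = -(1/8)s - 13/2

Build the Lagrange basis polynomials:
L_0(s) = (s - 4) / [-8] = -(1/8)s + 1/2
L_1(s) = (s + 4) / [8] = (1/8)s + 1/2
h(s) = (-6)·L_0 + (-7)·L_1
  (-6)·L_0(s) = (3/4)s - 3
  (-7)·L_1(s) = -(7/8)s - 7/2
Adding term by term: -(1/8)s - 13/2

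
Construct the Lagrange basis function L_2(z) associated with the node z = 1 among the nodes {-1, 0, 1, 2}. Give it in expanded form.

L_2(z) = -(1/2)z^3 + (1/2)z^2 + z

L_2(z) = (z + 1)z(z - 2) / [(2)·(1)·(-1)]
       = (z^3 - z^2 - 2z) / (-2)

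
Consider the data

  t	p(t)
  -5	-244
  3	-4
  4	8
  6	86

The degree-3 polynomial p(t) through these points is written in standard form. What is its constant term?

-4

Build the Lagrange basis polynomials:
L_0(t) = (t - 3)(t - 4)(t - 6) / [-792] = -(1/792)t^3 + (13/792)t^2 - (3/44)t + 1/11
L_1(t) = (t + 5)(t - 4)(t - 6) / [24] = (1/24)t^3 - (5/24)t^2 - (13/12)t + 5
L_2(t) = (t + 5)(t - 3)(t - 6) / [-18] = -(1/18)t^3 + (2/9)t^2 + (3/2)t - 5
L_3(t) = (t + 5)(t - 3)(t - 4) / [66] = (1/66)t^3 - (1/33)t^2 - (23/66)t + 10/11
p(t) = (-244)·L_0 + (-4)·L_1 + 8·L_2 + 86·L_3
Only the constant term is needed; take it from each L_i and combine:
(-244)·(1/11) + (-4)·(5) + 8·(-5) + 86·(10/11) = -4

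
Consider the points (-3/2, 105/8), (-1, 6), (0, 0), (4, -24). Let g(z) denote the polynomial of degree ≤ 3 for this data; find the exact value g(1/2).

-3/8

L_0(1/2) = (3/2)·(1/2)·(-7/2)/[(-1/2)·(-3/2)·(-11/2)] = 7/11
L_1(1/2) = (2)·(1/2)·(-7/2)/[(1/2)·(-1)·(-5)] = -7/5
L_2(1/2) = (2)·(3/2)·(-7/2)/[(3/2)·(1)·(-4)] = 7/4
L_3(1/2) = (2)·(3/2)·(1/2)/[(11/2)·(5)·(4)] = 3/220
Sum: 105/8·(7/11) + 6·(-7/5) + 0 + (-24)·(3/220) = -3/8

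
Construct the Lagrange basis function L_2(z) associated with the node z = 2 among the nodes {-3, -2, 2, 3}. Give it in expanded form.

L_2(z) = -(1/20)z^3 - (1/10)z^2 + (9/20)z + 9/10

L_2(z) = (z + 3)(z + 2)(z - 3) / [(5)·(4)·(-1)]
       = (z^3 + 2z^2 - 9z - 18) / (-20)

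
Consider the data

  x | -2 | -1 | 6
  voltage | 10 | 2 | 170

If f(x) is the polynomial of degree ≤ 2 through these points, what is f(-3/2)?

5

Evaluate each Lagrange basis at x = -3/2:
L_0(-3/2) = (-1/2)·(-15/2)/[(-1)·(-8)] = 15/32
L_1(-3/2) = (1/2)·(-15/2)/[(1)·(-7)] = 15/28
L_2(-3/2) = (1/2)·(-1/2)/[(8)·(7)] = -1/224
Sum: 10·(15/32) + 2·(15/28) + 170·(-1/224) = 5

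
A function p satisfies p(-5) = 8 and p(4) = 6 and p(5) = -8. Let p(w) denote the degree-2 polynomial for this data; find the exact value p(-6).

-50/9

Evaluate each Lagrange basis at w = -6:
L_0(-6) = (-10)·(-11)/[(-9)·(-10)] = 11/9
L_1(-6) = (-1)·(-11)/[(9)·(-1)] = -11/9
L_2(-6) = (-1)·(-10)/[(10)·(1)] = 1
Sum: 8·(11/9) + 6·(-11/9) + (-8)·(1) = -50/9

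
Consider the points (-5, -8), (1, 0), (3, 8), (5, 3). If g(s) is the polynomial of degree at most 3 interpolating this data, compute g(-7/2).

-10779/640

Evaluate each Lagrange basis at s = -7/2:
L_0(-7/2) = (-9/2)·(-13/2)·(-17/2)/[(-6)·(-8)·(-10)] = 663/1280
L_1(-7/2) = (3/2)·(-13/2)·(-17/2)/[(6)·(-2)·(-4)] = 221/128
L_2(-7/2) = (3/2)·(-9/2)·(-17/2)/[(8)·(2)·(-2)] = -459/256
L_3(-7/2) = (3/2)·(-9/2)·(-13/2)/[(10)·(4)·(2)] = 351/640
Sum: (-8)·(663/1280) + 0 + 8·(-459/256) + 3·(351/640) = -10779/640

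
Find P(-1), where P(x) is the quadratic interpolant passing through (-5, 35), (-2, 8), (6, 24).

Evaluate each Lagrange basis at x = -1:
L_0(-1) = (1)·(-7)/[(-3)·(-11)] = -7/33
L_1(-1) = (4)·(-7)/[(3)·(-8)] = 7/6
L_2(-1) = (4)·(1)/[(11)·(8)] = 1/22
Sum: 35·(-7/33) + 8·(7/6) + 24·(1/22) = 3

3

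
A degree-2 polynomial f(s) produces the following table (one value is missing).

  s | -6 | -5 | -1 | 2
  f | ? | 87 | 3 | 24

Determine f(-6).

128

The 3 known values determine f uniquely (degree ≤ 2).
L_0(-6) = (-5)·(-8)/[(-4)·(-7)] = 10/7
L_1(-6) = (-1)·(-8)/[(4)·(-3)] = -2/3
L_2(-6) = (-1)·(-5)/[(7)·(3)] = 5/21
Sum: 87·(10/7) + 3·(-2/3) + 24·(5/21) = 128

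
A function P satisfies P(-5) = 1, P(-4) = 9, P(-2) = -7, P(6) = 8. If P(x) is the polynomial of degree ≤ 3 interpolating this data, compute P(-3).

2281/440

L_0(-3) = (1)·(-1)·(-9)/[(-1)·(-3)·(-11)] = -3/11
L_1(-3) = (2)·(-1)·(-9)/[(1)·(-2)·(-10)] = 9/10
L_2(-3) = (2)·(1)·(-9)/[(3)·(2)·(-8)] = 3/8
L_3(-3) = (2)·(1)·(-1)/[(11)·(10)·(8)] = -1/440
Sum: 1·(-3/11) + 9·(9/10) + (-7)·(3/8) + 8·(-1/440) = 2281/440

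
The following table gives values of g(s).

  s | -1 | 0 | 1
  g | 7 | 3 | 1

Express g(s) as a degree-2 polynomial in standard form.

g(s) = s^2 - 3s + 3

Newton's divided differences:
g[-1,0] = (3 - 7) / (0 - (-1)) = -4
g[0,1] = (1 - 3) / (1 - 0) = -2
g[-1,0,1] = (-2 - (-4)) / (1 - (-1)) = 1
g(s) = 7 + (-4)·(s + 1) + 1·(s + 1)s
Expanding: g(s) = s^2 - 3s + 3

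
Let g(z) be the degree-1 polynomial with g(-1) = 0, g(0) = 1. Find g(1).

2

Evaluate each Lagrange basis at z = 1:
L_0(1) = (1)/[(-1)] = -1
L_1(1) = (2)/[(1)] = 2
Sum: 0 + 1·(2) = 2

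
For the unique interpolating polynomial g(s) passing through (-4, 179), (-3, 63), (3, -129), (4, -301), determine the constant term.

Build the Lagrange basis polynomials:
L_0(s) = (s + 3)(s - 3)(s - 4) / [-56] = -(1/56)s^3 + (1/14)s^2 + (9/56)s - 9/14
L_1(s) = (s + 4)(s - 3)(s - 4) / [42] = (1/42)s^3 - (1/14)s^2 - (8/21)s + 8/7
L_2(s) = (s + 4)(s + 3)(s - 4) / [-42] = -(1/42)s^3 - (1/14)s^2 + (8/21)s + 8/7
L_3(s) = (s + 4)(s + 3)(s - 3) / [56] = (1/56)s^3 + (1/14)s^2 - (9/56)s - 9/14
g(s) = 179·L_0 + 63·L_1 + (-129)·L_2 + (-301)·L_3
Only the constant term is needed; take it from each L_i and combine:
179·(-9/14) + 63·(8/7) + (-129)·(8/7) + (-301)·(-9/14) = 3

3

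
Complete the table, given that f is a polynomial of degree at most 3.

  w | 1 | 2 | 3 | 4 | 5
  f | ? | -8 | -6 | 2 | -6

The 4 known values determine f uniquely (degree ≤ 3).
Evaluate each Lagrange basis at w = 1:
L_0(1) = (-2)·(-3)·(-4)/[(-1)·(-2)·(-3)] = 4
L_1(1) = (-1)·(-3)·(-4)/[(1)·(-1)·(-2)] = -6
L_2(1) = (-1)·(-2)·(-4)/[(2)·(1)·(-1)] = 4
L_3(1) = (-1)·(-2)·(-3)/[(3)·(2)·(1)] = -1
Sum: (-8)·(4) + (-6)·(-6) + 2·(4) + (-6)·(-1) = 18

18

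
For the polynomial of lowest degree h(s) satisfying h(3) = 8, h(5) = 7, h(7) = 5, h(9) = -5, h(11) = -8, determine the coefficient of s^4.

11/192

The leading coefficient equals the top divided difference h[3,5,7,9,11].
h[3,5] = (7 - 8) / (5 - 3) = -1/2
h[5,7] = (5 - 7) / (7 - 5) = -1
h[7,9] = (-5 - 5) / (9 - 7) = -5
h[9,11] = (-8 - (-5)) / (11 - 9) = -3/2
h[3,5,7] = (-1 - (-1/2)) / (7 - 3) = -1/8
h[5,7,9] = (-5 - (-1)) / (9 - 5) = -1
h[7,9,11] = (-3/2 - (-5)) / (11 - 7) = 7/8
h[3,5,7,9] = (-1 - (-1/8)) / (9 - 3) = -7/48
h[5,7,9,11] = (7/8 - (-1)) / (11 - 5) = 5/16
h[3,5,7,9,11] = (5/16 - (-7/48)) / (11 - 3) = 11/192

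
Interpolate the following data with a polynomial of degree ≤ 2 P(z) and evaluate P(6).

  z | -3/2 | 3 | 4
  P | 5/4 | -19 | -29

Evaluate each Lagrange basis at z = 6:
L_0(6) = (3)·(2)/[(-9/2)·(-11/2)] = 8/33
L_1(6) = (15/2)·(2)/[(9/2)·(-1)] = -10/3
L_2(6) = (15/2)·(3)/[(11/2)·(1)] = 45/11
Sum: 5/4·(8/33) + (-19)·(-10/3) + (-29)·(45/11) = -55

-55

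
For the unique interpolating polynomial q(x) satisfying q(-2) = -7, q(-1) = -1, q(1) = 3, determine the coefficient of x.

2

Build the Lagrange basis polynomials:
L_0(x) = (x + 1)(x - 1) / [3] = (1/3)x^2 - 1/3
L_1(x) = (x + 2)(x - 1) / [-2] = -(1/2)x^2 - (1/2)x + 1
L_2(x) = (x + 2)(x + 1) / [6] = (1/6)x^2 + (1/2)x + 1/3
q(x) = (-7)·L_0 + (-1)·L_1 + 3·L_2
Only the coefficient of x is needed; take it from each L_i and combine:
(-7)·(0) + (-1)·(-1/2) + 3·(1/2) = 2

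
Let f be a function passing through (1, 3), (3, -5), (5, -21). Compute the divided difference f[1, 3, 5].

f[1,3] = (-5 - 3) / (3 - 1) = -4
f[3,5] = (-21 - (-5)) / (5 - 3) = -8
f[1,3,5] = (-8 - (-4)) / (5 - 1) = -1

-1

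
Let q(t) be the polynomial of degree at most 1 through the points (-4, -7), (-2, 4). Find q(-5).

-25/2

L_0(-5) = (-3)/[(-2)] = 3/2
L_1(-5) = (-1)/[(2)] = -1/2
Sum: (-7)·(3/2) + 4·(-1/2) = -25/2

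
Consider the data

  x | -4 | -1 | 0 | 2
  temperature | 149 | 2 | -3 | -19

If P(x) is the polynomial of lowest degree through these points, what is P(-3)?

Evaluate each Lagrange basis at x = -3:
L_0(-3) = (-2)·(-3)·(-5)/[(-3)·(-4)·(-6)] = 5/12
L_1(-3) = (1)·(-3)·(-5)/[(3)·(-1)·(-3)] = 5/3
L_2(-3) = (1)·(-2)·(-5)/[(4)·(1)·(-2)] = -5/4
L_3(-3) = (1)·(-2)·(-3)/[(6)·(3)·(2)] = 1/6
Sum: 149·(5/12) + 2·(5/3) + (-3)·(-5/4) + (-19)·(1/6) = 66

66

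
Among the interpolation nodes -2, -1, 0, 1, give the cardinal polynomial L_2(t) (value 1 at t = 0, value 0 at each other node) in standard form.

L_2(t) = (t + 2)(t + 1)(t - 1) / [(2)·(1)·(-1)]
       = (t^3 + 2t^2 - t - 2) / (-2)

L_2(t) = -(1/2)t^3 - t^2 + (1/2)t + 1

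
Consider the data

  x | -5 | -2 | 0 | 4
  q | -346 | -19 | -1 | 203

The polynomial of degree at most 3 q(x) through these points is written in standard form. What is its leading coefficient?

The leading coefficient equals the top divided difference q[-5,-2,0,4].
q[-5,-2] = (-19 - (-346)) / (-2 - (-5)) = 109
q[-2,0] = (-1 - (-19)) / (0 - (-2)) = 9
q[0,4] = (203 - (-1)) / (4 - 0) = 51
q[-5,-2,0] = (9 - 109) / (0 - (-5)) = -20
q[-2,0,4] = (51 - 9) / (4 - (-2)) = 7
q[-5,-2,0,4] = (7 - (-20)) / (4 - (-5)) = 3

3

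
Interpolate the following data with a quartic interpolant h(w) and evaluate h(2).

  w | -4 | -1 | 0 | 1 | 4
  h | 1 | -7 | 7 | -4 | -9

-633/20

Evaluate each Lagrange basis at w = 2:
L_0(2) = (3)·(2)·(1)·(-2)/[(-3)·(-4)·(-5)·(-8)] = -1/40
L_1(2) = (6)·(2)·(1)·(-2)/[(3)·(-1)·(-2)·(-5)] = 4/5
L_2(2) = (6)·(3)·(1)·(-2)/[(4)·(1)·(-1)·(-4)] = -9/4
L_3(2) = (6)·(3)·(2)·(-2)/[(5)·(2)·(1)·(-3)] = 12/5
L_4(2) = (6)·(3)·(2)·(1)/[(8)·(5)·(4)·(3)] = 3/40
Sum: 1·(-1/40) + (-7)·(4/5) + 7·(-9/4) + (-4)·(12/5) + (-9)·(3/40) = -633/20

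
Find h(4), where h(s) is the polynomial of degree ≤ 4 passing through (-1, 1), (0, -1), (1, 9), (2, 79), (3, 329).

951

Evaluate each Lagrange basis at s = 4:
L_0(4) = (4)·(3)·(2)·(1)/[(-1)·(-2)·(-3)·(-4)] = 1
L_1(4) = (5)·(3)·(2)·(1)/[(1)·(-1)·(-2)·(-3)] = -5
L_2(4) = (5)·(4)·(2)·(1)/[(2)·(1)·(-1)·(-2)] = 10
L_3(4) = (5)·(4)·(3)·(1)/[(3)·(2)·(1)·(-1)] = -10
L_4(4) = (5)·(4)·(3)·(2)/[(4)·(3)·(2)·(1)] = 5
Sum: 1·(1) + (-1)·(-5) + 9·(10) + 79·(-10) + 329·(5) = 951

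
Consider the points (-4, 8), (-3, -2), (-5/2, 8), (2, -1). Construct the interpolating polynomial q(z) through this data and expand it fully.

q(z) = -(61/15)z^3 - (559/30)z^2 + (301/30)z + 86

Newton's divided differences:
q[-4,-3] = (-2 - 8) / (-3 - (-4)) = -10
q[-3,-5/2] = (8 - (-2)) / (-5/2 - (-3)) = 20
q[-5/2,2] = (-1 - 8) / (2 - (-5/2)) = -2
q[-4,-3,-5/2] = (20 - (-10)) / (-5/2 - (-4)) = 20
q[-3,-5/2,2] = (-2 - 20) / (2 - (-3)) = -22/5
q[-4,-3,-5/2,2] = (-22/5 - 20) / (2 - (-4)) = -61/15
q(z) = 8 + (-10)·(z + 4) + 20·(z + 4)(z + 3) + (-61/15)·(z + 4)(z + 3)(z + 5/2)
Expanding: q(z) = -(61/15)z^3 - (559/30)z^2 + (301/30)z + 86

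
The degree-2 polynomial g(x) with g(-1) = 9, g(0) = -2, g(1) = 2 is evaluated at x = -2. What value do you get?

Using Newton's divided-difference form:
g[-1,0] = (-2 - 9) / (0 - (-1)) = -11
g[0,1] = (2 - (-2)) / (1 - 0) = 4
g[-1,0,1] = (4 - (-11)) / (1 - (-1)) = 15/2
g(-2) = 9 + (-11)·(-1) + (15/2)·(-1)·(-2) = 35

35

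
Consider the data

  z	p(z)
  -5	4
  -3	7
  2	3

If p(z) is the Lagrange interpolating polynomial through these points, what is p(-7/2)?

1819/280

L_0(-7/2) = (-1/2)·(-11/2)/[(-2)·(-7)] = 11/56
L_1(-7/2) = (3/2)·(-11/2)/[(2)·(-5)] = 33/40
L_2(-7/2) = (3/2)·(-1/2)/[(7)·(5)] = -3/140
Sum: 4·(11/56) + 7·(33/40) + 3·(-3/140) = 1819/280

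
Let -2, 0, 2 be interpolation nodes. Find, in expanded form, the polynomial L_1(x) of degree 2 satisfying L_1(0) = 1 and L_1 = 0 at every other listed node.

L_1(x) = (x + 2)(x - 2) / [(2)·(-2)]
       = (x^2 - 4) / (-4)

L_1(x) = -(1/4)x^2 + 1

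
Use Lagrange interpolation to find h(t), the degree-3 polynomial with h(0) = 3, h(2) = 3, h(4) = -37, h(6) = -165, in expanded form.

h(t) = -t^3 + t^2 + 2t + 3

L_0(t) = (t - 2)(t - 4)(t - 6) / [-48] = -(1/48)t^3 + (1/4)t^2 - (11/12)t + 1
L_1(t) = t(t - 4)(t - 6) / [16] = (1/16)t^3 - (5/8)t^2 + (3/2)t
L_2(t) = t(t - 2)(t - 6) / [-16] = -(1/16)t^3 + (1/2)t^2 - (3/4)t
L_3(t) = t(t - 2)(t - 4) / [48] = (1/48)t^3 - (1/8)t^2 + (1/6)t
h(t) = 3·L_0 + 3·L_1 + (-37)·L_2 + (-165)·L_3
  3·L_0(t) = -(1/16)t^3 + (3/4)t^2 - (11/4)t + 3
  3·L_1(t) = (3/16)t^3 - (15/8)t^2 + (9/2)t
  (-37)·L_2(t) = (37/16)t^3 - (37/2)t^2 + (111/4)t
  (-165)·L_3(t) = -(55/16)t^3 + (165/8)t^2 - (55/2)t
Adding term by term: -t^3 + t^2 + 2t + 3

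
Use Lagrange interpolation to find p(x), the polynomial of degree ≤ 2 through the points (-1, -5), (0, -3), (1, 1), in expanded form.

L_0(x) = x(x - 1) / [2] = (1/2)x^2 - (1/2)x
L_1(x) = (x + 1)(x - 1) / [-1] = -x^2 + 1
L_2(x) = (x + 1)x / [2] = (1/2)x^2 + (1/2)x
p(x) = (-5)·L_0 + (-3)·L_1 + 1·L_2
  (-5)·L_0(x) = -(5/2)x^2 + (5/2)x
  (-3)·L_1(x) = 3x^2 - 3
  1·L_2(x) = (1/2)x^2 + (1/2)x
Adding term by term: x^2 + 3x - 3

p(x) = x^2 + 3x - 3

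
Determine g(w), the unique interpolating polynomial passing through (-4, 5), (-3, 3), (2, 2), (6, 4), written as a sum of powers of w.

g(w) = -(1/45)w^3 + (17/90)w^2 + (13/90)w + 17/15

Build the Lagrange basis polynomials:
L_0(w) = (w + 3)(w - 2)(w - 6) / [-60] = -(1/60)w^3 + (1/12)w^2 + (1/5)w - 3/5
L_1(w) = (w + 4)(w - 2)(w - 6) / [45] = (1/45)w^3 - (4/45)w^2 - (4/9)w + 16/15
L_2(w) = (w + 4)(w + 3)(w - 6) / [-120] = -(1/120)w^3 - (1/120)w^2 + (1/4)w + 3/5
L_3(w) = (w + 4)(w + 3)(w - 2) / [360] = (1/360)w^3 + (1/72)w^2 - (1/180)w - 1/15
g(w) = 5·L_0 + 3·L_1 + 2·L_2 + 4·L_3
  5·L_0(w) = -(1/12)w^3 + (5/12)w^2 + w - 3
  3·L_1(w) = (1/15)w^3 - (4/15)w^2 - (4/3)w + 16/5
  2·L_2(w) = -(1/60)w^3 - (1/60)w^2 + (1/2)w + 6/5
  4·L_3(w) = (1/90)w^3 + (1/18)w^2 - (1/45)w - 4/15
Adding term by term: -(1/45)w^3 + (17/90)w^2 + (13/90)w + 17/15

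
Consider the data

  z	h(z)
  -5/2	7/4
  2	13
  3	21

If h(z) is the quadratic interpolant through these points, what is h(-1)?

L_0(-1) = (-3)·(-4)/[(-9/2)·(-11/2)] = 16/33
L_1(-1) = (3/2)·(-4)/[(9/2)·(-1)] = 4/3
L_2(-1) = (3/2)·(-3)/[(11/2)·(1)] = -9/11
Sum: 7/4·(16/33) + 13·(4/3) + 21·(-9/11) = 1

1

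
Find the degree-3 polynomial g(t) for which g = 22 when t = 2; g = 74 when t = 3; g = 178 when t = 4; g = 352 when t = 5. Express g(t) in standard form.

g(t) = 3t^3 - t^2 + 2

L_0(t) = (t - 3)(t - 4)(t - 5) / [-6] = -(1/6)t^3 + 2t^2 - (47/6)t + 10
L_1(t) = (t - 2)(t - 4)(t - 5) / [2] = (1/2)t^3 - (11/2)t^2 + 19t - 20
L_2(t) = (t - 2)(t - 3)(t - 5) / [-2] = -(1/2)t^3 + 5t^2 - (31/2)t + 15
L_3(t) = (t - 2)(t - 3)(t - 4) / [6] = (1/6)t^3 - (3/2)t^2 + (13/3)t - 4
g(t) = 22·L_0 + 74·L_1 + 178·L_2 + 352·L_3
  22·L_0(t) = -(11/3)t^3 + 44t^2 - (517/3)t + 220
  74·L_1(t) = 37t^3 - 407t^2 + 1406t - 1480
  178·L_2(t) = -89t^3 + 890t^2 - 2759t + 2670
  352·L_3(t) = (176/3)t^3 - 528t^2 + (4576/3)t - 1408
Adding term by term: 3t^3 - t^2 + 2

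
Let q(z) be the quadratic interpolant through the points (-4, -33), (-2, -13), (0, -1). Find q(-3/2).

-37/4

Evaluate each Lagrange basis at z = -3/2:
L_0(-3/2) = (1/2)·(-3/2)/[(-2)·(-4)] = -3/32
L_1(-3/2) = (5/2)·(-3/2)/[(2)·(-2)] = 15/16
L_2(-3/2) = (5/2)·(1/2)/[(4)·(2)] = 5/32
Sum: (-33)·(-3/32) + (-13)·(15/16) + (-1)·(5/32) = -37/4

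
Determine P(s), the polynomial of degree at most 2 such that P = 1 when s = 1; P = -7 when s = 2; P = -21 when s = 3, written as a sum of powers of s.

L_0(s) = (s - 2)(s - 3) / [2] = (1/2)s^2 - (5/2)s + 3
L_1(s) = (s - 1)(s - 3) / [-1] = -s^2 + 4s - 3
L_2(s) = (s - 1)(s - 2) / [2] = (1/2)s^2 - (3/2)s + 1
P(s) = 1·L_0 + (-7)·L_1 + (-21)·L_2
  1·L_0(s) = (1/2)s^2 - (5/2)s + 3
  (-7)·L_1(s) = 7s^2 - 28s + 21
  (-21)·L_2(s) = -(21/2)s^2 + (63/2)s - 21
Adding term by term: -3s^2 + s + 3

P(s) = -3s^2 + s + 3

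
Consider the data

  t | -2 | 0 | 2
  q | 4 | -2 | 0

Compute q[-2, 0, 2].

q[-2,0] = (-2 - 4) / (0 - (-2)) = -3
q[0,2] = (0 - (-2)) / (2 - 0) = 1
q[-2,0,2] = (1 - (-3)) / (2 - (-2)) = 1

1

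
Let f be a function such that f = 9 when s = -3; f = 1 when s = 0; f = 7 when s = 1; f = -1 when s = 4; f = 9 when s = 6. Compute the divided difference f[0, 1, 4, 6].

f[0,1] = (7 - 1) / (1 - 0) = 6
f[1,4] = (-1 - 7) / (4 - 1) = -8/3
f[4,6] = (9 - (-1)) / (6 - 4) = 5
f[0,1,4] = (-8/3 - 6) / (4 - 0) = -13/6
f[1,4,6] = (5 - (-8/3)) / (6 - 1) = 23/15
f[0,1,4,6] = (23/15 - (-13/6)) / (6 - 0) = 37/60

37/60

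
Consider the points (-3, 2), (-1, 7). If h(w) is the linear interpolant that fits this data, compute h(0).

19/2

L_0(0) = (1)/[(-2)] = -1/2
L_1(0) = (3)/[(2)] = 3/2
Sum: 2·(-1/2) + 7·(3/2) = 19/2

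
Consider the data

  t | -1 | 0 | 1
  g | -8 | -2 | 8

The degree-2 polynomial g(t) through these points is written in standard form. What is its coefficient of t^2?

2

The leading coefficient equals the top divided difference g[-1,0,1].
g[-1,0] = (-2 - (-8)) / (0 - (-1)) = 6
g[0,1] = (8 - (-2)) / (1 - 0) = 10
g[-1,0,1] = (10 - 6) / (1 - (-1)) = 2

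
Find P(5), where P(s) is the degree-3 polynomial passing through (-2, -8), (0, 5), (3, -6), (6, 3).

L_0(5) = (5)·(2)·(-1)/[(-2)·(-5)·(-8)] = 1/8
L_1(5) = (7)·(2)·(-1)/[(2)·(-3)·(-6)] = -7/18
L_2(5) = (7)·(5)·(-1)/[(5)·(3)·(-3)] = 7/9
L_3(5) = (7)·(5)·(2)/[(8)·(6)·(3)] = 35/72
Sum: (-8)·(1/8) + 5·(-7/18) + (-6)·(7/9) + 3·(35/72) = -443/72

-443/72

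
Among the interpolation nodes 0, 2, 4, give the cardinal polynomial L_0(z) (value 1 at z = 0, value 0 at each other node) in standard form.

L_0(z) = (z - 2)(z - 4) / [(-2)·(-4)]
       = (z^2 - 6z + 8) / (8)

L_0(z) = (1/8)z^2 - (3/4)z + 1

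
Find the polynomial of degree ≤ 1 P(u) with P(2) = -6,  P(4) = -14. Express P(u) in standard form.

Build the Lagrange basis polynomials:
L_0(u) = (u - 4) / [-2] = -(1/2)u + 2
L_1(u) = (u - 2) / [2] = (1/2)u - 1
P(u) = (-6)·L_0 + (-14)·L_1
  (-6)·L_0(u) = 3u - 12
  (-14)·L_1(u) = -7u + 14
Adding term by term: -4u + 2

P(u) = -4u + 2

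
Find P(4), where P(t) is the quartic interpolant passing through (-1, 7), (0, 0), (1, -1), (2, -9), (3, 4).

107

L_0(4) = (4)·(3)·(2)·(1)/[(-1)·(-2)·(-3)·(-4)] = 1
L_1(4) = (5)·(3)·(2)·(1)/[(1)·(-1)·(-2)·(-3)] = -5
L_2(4) = (5)·(4)·(2)·(1)/[(2)·(1)·(-1)·(-2)] = 10
L_3(4) = (5)·(4)·(3)·(1)/[(3)·(2)·(1)·(-1)] = -10
L_4(4) = (5)·(4)·(3)·(2)/[(4)·(3)·(2)·(1)] = 5
Sum: 7·(1) + 0 + (-1)·(10) + (-9)·(-10) + 4·(5) = 107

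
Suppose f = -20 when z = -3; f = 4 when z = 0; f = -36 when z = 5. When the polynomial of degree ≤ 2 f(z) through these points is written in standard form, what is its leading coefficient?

L_0(z) = z(z - 5) / [24] = (1/24)z^2 - (5/24)z
L_1(z) = (z + 3)(z - 5) / [-15] = -(1/15)z^2 + (2/15)z + 1
L_2(z) = (z + 3)z / [40] = (1/40)z^2 + (3/40)z
f(z) = (-20)·L_0 + 4·L_1 + (-36)·L_2
Only the coefficient of z^2 is needed; take it from each L_i and combine:
(-20)·(1/24) + 4·(-1/15) + (-36)·(1/40) = -2

-2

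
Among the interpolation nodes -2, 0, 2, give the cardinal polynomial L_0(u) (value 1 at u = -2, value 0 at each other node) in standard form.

L_0(u) = u(u - 2) / [(-2)·(-4)]
       = (u^2 - 2u) / (8)

L_0(u) = (1/8)u^2 - (1/4)u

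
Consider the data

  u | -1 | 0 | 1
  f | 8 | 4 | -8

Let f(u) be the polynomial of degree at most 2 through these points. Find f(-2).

4

L_0(-2) = (-2)·(-3)/[(-1)·(-2)] = 3
L_1(-2) = (-1)·(-3)/[(1)·(-1)] = -3
L_2(-2) = (-1)·(-2)/[(2)·(1)] = 1
Sum: 8·(3) + 4·(-3) + (-8)·(1) = 4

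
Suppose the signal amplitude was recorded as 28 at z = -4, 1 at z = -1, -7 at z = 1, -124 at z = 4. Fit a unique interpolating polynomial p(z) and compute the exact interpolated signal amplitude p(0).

Using Newton's divided-difference form:
p[-4,-1] = (1 - 28) / (-1 - (-4)) = -9
p[-1,1] = (-7 - 1) / (1 - (-1)) = -4
p[1,4] = (-124 - (-7)) / (4 - 1) = -39
p[-4,-1,1] = (-4 - (-9)) / (1 - (-4)) = 1
p[-1,1,4] = (-39 - (-4)) / (4 - (-1)) = -7
p[-4,-1,1,4] = (-7 - 1) / (4 - (-4)) = -1
p(0) = 28 + (-9)·(4) + 1·(4)·(1) + (-1)·(4)·(1)·(-1) = 0

0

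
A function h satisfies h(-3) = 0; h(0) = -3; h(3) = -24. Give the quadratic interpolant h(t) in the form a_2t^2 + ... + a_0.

L_0(t) = t(t - 3) / [18] = (1/18)t^2 - (1/6)t
L_1(t) = (t + 3)(t - 3) / [-9] = -(1/9)t^2 + 1
L_2(t) = (t + 3)t / [18] = (1/18)t^2 + (1/6)t
h(t) = 0·L_0 + (-3)·L_1 + (-24)·L_2
  0·L_0(t) = 0
  (-3)·L_1(t) = (1/3)t^2 - 3
  (-24)·L_2(t) = -(4/3)t^2 - 4t
Adding term by term: -t^2 - 4t - 3

h(t) = -t^2 - 4t - 3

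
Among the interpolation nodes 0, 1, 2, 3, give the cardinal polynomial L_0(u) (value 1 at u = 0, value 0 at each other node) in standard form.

L_0(u) = -(1/6)u^3 + u^2 - (11/6)u + 1

L_0(u) = (u - 1)(u - 2)(u - 3) / [(-1)·(-2)·(-3)]
       = (u^3 - 6u^2 + 11u - 6) / (-6)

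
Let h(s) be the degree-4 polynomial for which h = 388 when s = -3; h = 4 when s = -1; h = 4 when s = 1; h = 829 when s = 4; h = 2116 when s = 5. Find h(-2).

Using Newton's divided-difference form:
h[-3,-1] = (4 - 388) / (-1 - (-3)) = -192
h[-1,1] = (4 - 4) / (1 - (-1)) = 0
h[1,4] = (829 - 4) / (4 - 1) = 275
h[4,5] = (2116 - 829) / (5 - 4) = 1287
h[-3,-1,1] = (0 - (-192)) / (1 - (-3)) = 48
h[-1,1,4] = (275 - 0) / (4 - (-1)) = 55
h[1,4,5] = (1287 - 275) / (5 - 1) = 253
h[-3,-1,1,4] = (55 - 48) / (4 - (-3)) = 1
h[-1,1,4,5] = (253 - 55) / (5 - (-1)) = 33
h[-3,-1,1,4,5] = (33 - 1) / (5 - (-3)) = 4
h(-2) = 388 + (-192)·(1) + 48·(1)·(-1) + 1·(1)·(-1)·(-3) + 4·(1)·(-1)·(-3)·(-6) = 79

79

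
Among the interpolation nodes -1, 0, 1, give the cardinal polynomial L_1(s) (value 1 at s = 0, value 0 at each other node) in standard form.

L_1(s) = (s + 1)(s - 1) / [(1)·(-1)]
       = (s^2 - 1) / (-1)

L_1(s) = -s^2 + 1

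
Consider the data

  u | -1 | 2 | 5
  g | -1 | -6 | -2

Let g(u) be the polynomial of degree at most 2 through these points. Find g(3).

-17/3

Evaluate each Lagrange basis at u = 3:
L_0(3) = (1)·(-2)/[(-3)·(-6)] = -1/9
L_1(3) = (4)·(-2)/[(3)·(-3)] = 8/9
L_2(3) = (4)·(1)/[(6)·(3)] = 2/9
Sum: (-1)·(-1/9) + (-6)·(8/9) + (-2)·(2/9) = -17/3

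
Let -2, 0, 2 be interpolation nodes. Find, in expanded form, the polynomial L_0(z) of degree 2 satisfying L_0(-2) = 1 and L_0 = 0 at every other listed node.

L_0(z) = z(z - 2) / [(-2)·(-4)]
       = (z^2 - 2z) / (8)

L_0(z) = (1/8)z^2 - (1/4)z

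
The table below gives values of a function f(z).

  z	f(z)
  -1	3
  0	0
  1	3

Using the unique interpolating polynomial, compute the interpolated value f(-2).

12

Evaluate each Lagrange basis at z = -2:
L_0(-2) = (-2)·(-3)/[(-1)·(-2)] = 3
L_1(-2) = (-1)·(-3)/[(1)·(-1)] = -3
L_2(-2) = (-1)·(-2)/[(2)·(1)] = 1
Sum: 3·(3) + 0 + 3·(1) = 12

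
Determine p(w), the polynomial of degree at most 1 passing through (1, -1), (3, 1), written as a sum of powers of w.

p(w) = w - 2

Build the Lagrange basis polynomials:
L_0(w) = (w - 3) / [-2] = -(1/2)w + 3/2
L_1(w) = (w - 1) / [2] = (1/2)w - 1/2
p(w) = (-1)·L_0 + 1·L_1
  (-1)·L_0(w) = (1/2)w - 3/2
  1·L_1(w) = (1/2)w - 1/2
Adding term by term: w - 2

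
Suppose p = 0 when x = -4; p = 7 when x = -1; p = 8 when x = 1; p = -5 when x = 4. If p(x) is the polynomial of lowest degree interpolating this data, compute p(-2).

L_0(-2) = (-1)·(-3)·(-6)/[(-3)·(-5)·(-8)] = 3/20
L_1(-2) = (2)·(-3)·(-6)/[(3)·(-2)·(-5)] = 6/5
L_2(-2) = (2)·(-1)·(-6)/[(5)·(2)·(-3)] = -2/5
L_3(-2) = (2)·(-1)·(-3)/[(8)·(5)·(3)] = 1/20
Sum: 0 + 7·(6/5) + 8·(-2/5) + (-5)·(1/20) = 99/20

99/20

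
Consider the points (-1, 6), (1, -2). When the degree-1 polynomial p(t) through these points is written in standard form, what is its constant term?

2

L_0(t) = (t - 1) / [-2] = -(1/2)t + 1/2
L_1(t) = (t + 1) / [2] = (1/2)t + 1/2
p(t) = 6·L_0 + (-2)·L_1
Only the constant term is needed; take it from each L_i and combine:
6·(1/2) + (-2)·(1/2) = 2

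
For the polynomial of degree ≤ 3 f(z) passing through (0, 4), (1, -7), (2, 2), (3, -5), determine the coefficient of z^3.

L_0(z) = (z - 1)(z - 2)(z - 3) / [-6] = -(1/6)z^3 + z^2 - (11/6)z + 1
L_1(z) = z(z - 2)(z - 3) / [2] = (1/2)z^3 - (5/2)z^2 + 3z
L_2(z) = z(z - 1)(z - 3) / [-2] = -(1/2)z^3 + 2z^2 - (3/2)z
L_3(z) = z(z - 1)(z - 2) / [6] = (1/6)z^3 - (1/2)z^2 + (1/3)z
f(z) = 4·L_0 + (-7)·L_1 + 2·L_2 + (-5)·L_3
Only the coefficient of z^3 is needed; take it from each L_i and combine:
4·(-1/6) + (-7)·(1/2) + 2·(-1/2) + (-5)·(1/6) = -6

-6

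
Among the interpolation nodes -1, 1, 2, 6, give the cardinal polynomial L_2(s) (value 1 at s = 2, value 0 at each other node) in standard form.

L_2(s) = (s + 1)(s - 1)(s - 6) / [(3)·(1)·(-4)]
       = (s^3 - 6s^2 - s + 6) / (-12)

L_2(s) = -(1/12)s^3 + (1/2)s^2 + (1/12)s - 1/2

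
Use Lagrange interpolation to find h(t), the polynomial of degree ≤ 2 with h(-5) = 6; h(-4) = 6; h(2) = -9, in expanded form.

h(t) = -(5/14)t^2 - (45/14)t - 8/7

L_0(t) = (t + 4)(t - 2) / [7] = (1/7)t^2 + (2/7)t - 8/7
L_1(t) = (t + 5)(t - 2) / [-6] = -(1/6)t^2 - (1/2)t + 5/3
L_2(t) = (t + 5)(t + 4) / [42] = (1/42)t^2 + (3/14)t + 10/21
h(t) = 6·L_0 + 6·L_1 + (-9)·L_2
  6·L_0(t) = (6/7)t^2 + (12/7)t - 48/7
  6·L_1(t) = -t^2 - 3t + 10
  (-9)·L_2(t) = -(3/14)t^2 - (27/14)t - 30/7
Adding term by term: -(5/14)t^2 - (45/14)t - 8/7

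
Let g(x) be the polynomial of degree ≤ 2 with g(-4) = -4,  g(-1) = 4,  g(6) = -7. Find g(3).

L_0(3) = (4)·(-3)/[(-3)·(-10)] = -2/5
L_1(3) = (7)·(-3)/[(3)·(-7)] = 1
L_2(3) = (7)·(4)/[(10)·(7)] = 2/5
Sum: (-4)·(-2/5) + 4·(1) + (-7)·(2/5) = 14/5

14/5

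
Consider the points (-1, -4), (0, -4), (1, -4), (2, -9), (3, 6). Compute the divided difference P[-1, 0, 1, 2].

-5/6

P[-1,0] = (-4 - (-4)) / (0 - (-1)) = 0
P[0,1] = (-4 - (-4)) / (1 - 0) = 0
P[1,2] = (-9 - (-4)) / (2 - 1) = -5
P[-1,0,1] = (0 - 0) / (1 - (-1)) = 0
P[0,1,2] = (-5 - 0) / (2 - 0) = -5/2
P[-1,0,1,2] = (-5/2 - 0) / (2 - (-1)) = -5/6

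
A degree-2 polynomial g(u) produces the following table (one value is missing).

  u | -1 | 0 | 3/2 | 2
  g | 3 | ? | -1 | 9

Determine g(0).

-47/5

The 3 known values determine g uniquely (degree ≤ 2).
Evaluate each Lagrange basis at u = 0:
L_0(0) = (-3/2)·(-2)/[(-5/2)·(-3)] = 2/5
L_1(0) = (1)·(-2)/[(5/2)·(-1/2)] = 8/5
L_2(0) = (1)·(-3/2)/[(3)·(1/2)] = -1
Sum: 3·(2/5) + (-1)·(8/5) + 9·(-1) = -47/5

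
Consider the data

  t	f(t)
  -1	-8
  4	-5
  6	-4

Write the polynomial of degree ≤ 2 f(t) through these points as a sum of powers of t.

L_0(t) = (t - 4)(t - 6) / [35] = (1/35)t^2 - (2/7)t + 24/35
L_1(t) = (t + 1)(t - 6) / [-10] = -(1/10)t^2 + (1/2)t + 3/5
L_2(t) = (t + 1)(t - 4) / [14] = (1/14)t^2 - (3/14)t - 2/7
f(t) = (-8)·L_0 + (-5)·L_1 + (-4)·L_2
  (-8)·L_0(t) = -(8/35)t^2 + (16/7)t - 192/35
  (-5)·L_1(t) = (1/2)t^2 - (5/2)t - 3
  (-4)·L_2(t) = -(2/7)t^2 + (6/7)t + 8/7
Adding term by term: -(1/70)t^2 + (9/14)t - 257/35

f(t) = -(1/70)t^2 + (9/14)t - 257/35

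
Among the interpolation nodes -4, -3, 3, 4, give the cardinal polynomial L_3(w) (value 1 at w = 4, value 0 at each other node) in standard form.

L_3(w) = (w + 4)(w + 3)(w - 3) / [(8)·(7)·(1)]
       = (w^3 + 4w^2 - 9w - 36) / (56)

L_3(w) = (1/56)w^3 + (1/14)w^2 - (9/56)w - 9/14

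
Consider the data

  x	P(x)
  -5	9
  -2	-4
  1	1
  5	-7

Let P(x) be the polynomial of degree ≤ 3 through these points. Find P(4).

-24/35

Using Newton's divided-difference form:
P[-5,-2] = (-4 - 9) / (-2 - (-5)) = -13/3
P[-2,1] = (1 - (-4)) / (1 - (-2)) = 5/3
P[1,5] = (-7 - 1) / (5 - 1) = -2
P[-5,-2,1] = (5/3 - (-13/3)) / (1 - (-5)) = 1
P[-2,1,5] = (-2 - 5/3) / (5 - (-2)) = -11/21
P[-5,-2,1,5] = (-11/21 - 1) / (5 - (-5)) = -16/105
P(4) = 9 + (-13/3)·(9) + 1·(9)·(6) + (-16/105)·(9)·(6)·(3) = -24/35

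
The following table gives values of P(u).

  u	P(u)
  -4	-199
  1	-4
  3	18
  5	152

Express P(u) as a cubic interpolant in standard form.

P(u) = 2u^3 - 4u^2 + u - 3

Build the Lagrange basis polynomials:
L_0(u) = (u - 1)(u - 3)(u - 5) / [-315] = -(1/315)u^3 + (1/35)u^2 - (23/315)u + 1/21
L_1(u) = (u + 4)(u - 3)(u - 5) / [40] = (1/40)u^3 - (1/10)u^2 - (17/40)u + 3/2
L_2(u) = (u + 4)(u - 1)(u - 5) / [-28] = -(1/28)u^3 + (1/14)u^2 + (19/28)u - 5/7
L_3(u) = (u + 4)(u - 1)(u - 3) / [72] = (1/72)u^3 - (13/72)u + 1/6
P(u) = (-199)·L_0 + (-4)·L_1 + 18·L_2 + 152·L_3
  (-199)·L_0(u) = (199/315)u^3 - (199/35)u^2 + (4577/315)u - 199/21
  (-4)·L_1(u) = -(1/10)u^3 + (2/5)u^2 + (17/10)u - 6
  18·L_2(u) = -(9/14)u^3 + (9/7)u^2 + (171/14)u - 90/7
  152·L_3(u) = (19/9)u^3 - (247/9)u + 76/3
Adding term by term: 2u^3 - 4u^2 + u - 3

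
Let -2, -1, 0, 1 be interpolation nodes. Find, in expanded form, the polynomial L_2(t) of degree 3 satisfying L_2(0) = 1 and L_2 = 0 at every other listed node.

L_2(t) = (t + 2)(t + 1)(t - 1) / [(2)·(1)·(-1)]
       = (t^3 + 2t^2 - t - 2) / (-2)

L_2(t) = -(1/2)t^3 - t^2 + (1/2)t + 1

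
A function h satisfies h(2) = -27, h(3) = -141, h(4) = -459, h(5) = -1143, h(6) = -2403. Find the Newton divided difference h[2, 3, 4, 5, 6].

-2

h[2,3] = (-141 - (-27)) / (3 - 2) = -114
h[3,4] = (-459 - (-141)) / (4 - 3) = -318
h[4,5] = (-1143 - (-459)) / (5 - 4) = -684
h[5,6] = (-2403 - (-1143)) / (6 - 5) = -1260
h[2,3,4] = (-318 - (-114)) / (4 - 2) = -102
h[3,4,5] = (-684 - (-318)) / (5 - 3) = -183
h[4,5,6] = (-1260 - (-684)) / (6 - 4) = -288
h[2,3,4,5] = (-183 - (-102)) / (5 - 2) = -27
h[3,4,5,6] = (-288 - (-183)) / (6 - 3) = -35
h[2,3,4,5,6] = (-35 - (-27)) / (6 - 2) = -2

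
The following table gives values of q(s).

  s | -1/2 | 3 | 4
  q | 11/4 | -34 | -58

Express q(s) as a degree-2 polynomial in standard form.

Newton's divided differences:
q[-1/2,3] = (-34 - 11/4) / (3 - (-1/2)) = -21/2
q[3,4] = (-58 - (-34)) / (4 - 3) = -24
q[-1/2,3,4] = (-24 - (-21/2)) / (4 - (-1/2)) = -3
q(s) = 11/4 + (-21/2)·(s + 1/2) + (-3)·(s + 1/2)(s - 3)
Expanding: q(s) = -3s^2 - 3s + 2

q(s) = -3s^2 - 3s + 2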